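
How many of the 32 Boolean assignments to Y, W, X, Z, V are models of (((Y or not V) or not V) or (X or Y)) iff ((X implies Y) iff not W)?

16

Initial set: {T ((((Y or not V) or not V) or (X or Y)) iff ((X implies Y) iff not W))}.
T ((((Y or not V) or not V) or (X or Y)) iff ((X implies Y) iff not W)): β-rule — branch into T (((Y or not V) or not V) or (X or Y)), T ((X implies Y) iff not W)  //  F (((Y or not V) or not V) or (X or Y)), F ((X implies Y) iff not W).
  branch 1 (add T (((Y or not V) or not V) or (X or Y)), T ((X implies Y) iff not W)):
    T (((Y or not V) or not V) or (X or Y)): β-rule — branch into T ((Y or not V) or not V)  //  T (X or Y).
      branch 1.1 (add T ((Y or not V) or not V)):
        T ((X implies Y) iff not W): β-rule — branch into T (X implies Y), T not W  //  F (X implies Y), F not W.
          branch 1.1.1 (add T (X implies Y), T not W):
            T ((Y or not V) or not V): β-rule — branch into T (Y or not V)  //  T not V.
              branch 1.1.1.1 (add T (Y or not V)):
                T (X implies Y): β-rule — branch into F X  //  T Y.
                  branch 1.1.1.1.1 (add F X):
                    T (Y or not V): β-rule — branch into T Y  //  T not V.
                      branch 1.1.1.1.1.1 (add T Y):
                        ○ open, literals {W=F, X=F, Y=T}.
                      branch 1.1.1.1.1.2 (add T not V):
                        ○ open, literals {V=F, W=F, X=F}.
                  branch 1.1.1.1.2 (add T Y):
                    T (Y or not V): β-rule — branch into T Y  //  T not V.
                      branch 1.1.1.1.2.1 (add T Y):
                        ○ open, literals {W=F, Y=T}.
                      branch 1.1.1.1.2.2 (add T not V):
                        ○ open, literals {V=F, W=F, Y=T}.
              branch 1.1.1.2 (add T not V):
                T (X implies Y): β-rule — branch into F X  //  T Y.
                  branch 1.1.1.2.1 (add F X):
                    ○ open, literals {V=F, W=F, X=F}.
                  branch 1.1.1.2.2 (add T Y):
                    ○ open, literals {V=F, W=F, Y=T}.
          branch 1.1.2 (add F (X implies Y), F not W):
            F (X implies Y): α-rule — add T X, F Y.
            T ((Y or not V) or not V): β-rule — branch into T (Y or not V)  //  T not V.
              branch 1.1.2.1 (add T (Y or not V)):
                T (Y or not V): β-rule — branch into T Y  //  T not V.
                  branch 1.1.2.1.1 (add T Y):
                    × closes — contains both Y and not Y.
                  branch 1.1.2.1.2 (add T not V):
                    ○ open, literals {V=F, W=T, X=T, Y=F}.
              branch 1.1.2.2 (add T not V):
                ○ open, literals {V=F, W=T, X=T, Y=F}.
      branch 1.2 (add T (X or Y)):
        T ((X implies Y) iff not W): β-rule — branch into T (X implies Y), T not W  //  F (X implies Y), F not W.
          branch 1.2.1 (add T (X implies Y), T not W):
            T (X or Y): β-rule — branch into T X  //  T Y.
              branch 1.2.1.1 (add T X):
                T (X implies Y): β-rule — branch into F X  //  T Y.
                  branch 1.2.1.1.1 (add F X):
                    × closes — contains both X and not X.
                  branch 1.2.1.1.2 (add T Y):
                    ○ open, literals {W=F, X=T, Y=T}.
              branch 1.2.1.2 (add T Y):
                T (X implies Y): β-rule — branch into F X  //  T Y.
                  branch 1.2.1.2.1 (add F X):
                    ○ open, literals {W=F, X=F, Y=T}.
                  branch 1.2.1.2.2 (add T Y):
                    ○ open, literals {W=F, Y=T}.
          branch 1.2.2 (add F (X implies Y), F not W):
            F (X implies Y): α-rule — add T X, F Y.
            T (X or Y): β-rule — branch into T X  //  T Y.
              branch 1.2.2.1 (add T X):
                ○ open, literals {W=T, X=T, Y=F}.
              branch 1.2.2.2 (add T Y):
                × closes — contains both Y and not Y.
  branch 2 (add F (((Y or not V) or not V) or (X or Y)), F ((X implies Y) iff not W)):
    F (((Y or not V) or not V) or (X or Y)): α-rule — add F ((Y or not V) or not V), F (X or Y).
    F ((Y or not V) or not V): α-rule — add F (Y or not V), F not V.
    F (X or Y): α-rule — add F X, F Y.
    F (Y or not V): α-rule — add F Y, F not V.
    F ((X implies Y) iff not W): β-rule — branch into T (X implies Y), F not W  //  F (X implies Y), T not W.
      branch 2.1 (add T (X implies Y), F not W):
        T (X implies Y): β-rule — branch into F X  //  T Y.
          branch 2.1.1 (add F X):
            ○ open, literals {V=T, W=T, X=F, Y=F}.
          branch 2.1.2 (add T Y):
            × closes — contains both Y and not Y.
      branch 2.2 (add F (X implies Y), T not W):
        F (X implies Y): α-rule — add T X, F Y.
        × closes — contains both X and not X.
5 branches closed, 13 open.
Each open branch fixes some atoms; the unmentioned ones are free. Counting distinct full assignments: branch {W=F, X=F, Y=T} (Z, V) contributes 4 new; branch {V=F, W=F, X=F} (Y, Z) contributes 2 new; branch {W=F, Y=T} (X, Z, V) contributes 4 new; branch {V=F, W=F, Y=T} (X, Z) contributes 0 new; branch {V=F, W=F, X=F} (Y, Z) contributes 0 new; branch {V=F, W=F, Y=T} (X, Z) contributes 0 new; branch {V=F, W=T, X=T, Y=F} (Z) contributes 2 new; branch {V=F, W=T, X=T, Y=F} (Z) contributes 0 new; branch {W=F, X=T, Y=T} (Z, V) contributes 0 new; branch {W=F, X=F, Y=T} (Z, V) contributes 0 new; branch {W=F, Y=T} (X, Z, V) contributes 0 new; branch {W=T, X=T, Y=F} (Z, V) contributes 2 new; branch {V=T, W=T, X=F, Y=F} (Z) contributes 2 new. Total: 16.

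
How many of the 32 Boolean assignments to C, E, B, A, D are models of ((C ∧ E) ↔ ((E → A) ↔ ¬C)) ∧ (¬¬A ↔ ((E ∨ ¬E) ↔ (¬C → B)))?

Initial set: {T (((C ∧ E) ↔ ((E → A) ↔ ¬C)) ∧ (¬¬A ↔ ((E ∨ ¬E) ↔ (¬C → B))))}.
T (((C ∧ E) ↔ ((E → A) ↔ ¬C)) ∧ (¬¬A ↔ ((E ∨ ¬E) ↔ (¬C → B)))): α-rule — add T ((C ∧ E) ↔ ((E → A) ↔ ¬C)), T (¬¬A ↔ ((E ∨ ¬E) ↔ (¬C → B))).
T ((C ∧ E) ↔ ((E → A) ↔ ¬C)): β-rule — branch into T (C ∧ E), T ((E → A) ↔ ¬C)  //  F (C ∧ E), F ((E → A) ↔ ¬C).
  branch 1 (add T (C ∧ E), T ((E → A) ↔ ¬C)):
    T (C ∧ E): α-rule — add T C, T E.
    T (¬¬A ↔ ((E ∨ ¬E) ↔ (¬C → B))): β-rule — branch into T ¬¬A, T ((E ∨ ¬E) ↔ (¬C → B))  //  F ¬¬A, F ((E ∨ ¬E) ↔ (¬C → B)).
      branch 1.1 (add T ¬¬A, T ((E ∨ ¬E) ↔ (¬C → B))):
        T ¬¬A: drop double negation, giving T A.
        T ((E → A) ↔ ¬C): β-rule — branch into T (E → A), T ¬C  //  F (E → A), F ¬C.
          branch 1.1.1 (add T (E → A), T ¬C):
            × closes — contains both C and ¬C.
          branch 1.1.2 (add F (E → A), F ¬C):
            F (E → A): α-rule — add T E, F A.
            × closes — contains both A and ¬A.
      branch 1.2 (add F ¬¬A, F ((E ∨ ¬E) ↔ (¬C → B))):
        F ¬¬A: drop double negation, giving F A.
        T ((E → A) ↔ ¬C): β-rule — branch into T (E → A), T ¬C  //  F (E → A), F ¬C.
          branch 1.2.1 (add T (E → A), T ¬C):
            × closes — contains both C and ¬C.
          branch 1.2.2 (add F (E → A), F ¬C):
            F (E → A): α-rule — add T E, F A.
            F ((E ∨ ¬E) ↔ (¬C → B)): β-rule — branch into T (E ∨ ¬E), F (¬C → B)  //  F (E ∨ ¬E), T (¬C → B).
              branch 1.2.2.1 (add T (E ∨ ¬E), F (¬C → B)):
                F (¬C → B): α-rule — add T ¬C, F B.
                × closes — contains both C and ¬C.
              branch 1.2.2.2 (add F (E ∨ ¬E), T (¬C → B)):
                F (E ∨ ¬E): α-rule — add F E, F ¬E.
                × closes — contains both E and ¬E.
  branch 2 (add F (C ∧ E), F ((E → A) ↔ ¬C)):
    T (¬¬A ↔ ((E ∨ ¬E) ↔ (¬C → B))): β-rule — branch into T ¬¬A, T ((E ∨ ¬E) ↔ (¬C → B))  //  F ¬¬A, F ((E ∨ ¬E) ↔ (¬C → B)).
      branch 2.1 (add T ¬¬A, T ((E ∨ ¬E) ↔ (¬C → B))):
        T ¬¬A: drop double negation, giving T A.
        F (C ∧ E): β-rule — branch into F C  //  F E.
          branch 2.1.1 (add F C):
            F ((E → A) ↔ ¬C): β-rule — branch into T (E → A), F ¬C  //  F (E → A), T ¬C.
              branch 2.1.1.1 (add T (E → A), F ¬C):
                × closes — contains both C and ¬C.
              branch 2.1.1.2 (add F (E → A), T ¬C):
                F (E → A): α-rule — add T E, F A.
                × closes — contains both A and ¬A.
          branch 2.1.2 (add F E):
            F ((E → A) ↔ ¬C): β-rule — branch into T (E → A), F ¬C  //  F (E → A), T ¬C.
              branch 2.1.2.1 (add T (E → A), F ¬C):
                T ((E ∨ ¬E) ↔ (¬C → B)): β-rule — branch into T (E ∨ ¬E), T (¬C → B)  //  F (E ∨ ¬E), F (¬C → B).
                  branch 2.1.2.1.1 (add T (E ∨ ¬E), T (¬C → B)):
                    T (E → A): β-rule — branch into F E  //  T A.
                      branch 2.1.2.1.1.1 (add F E):
                        T (E ∨ ¬E): β-rule — branch into T E  //  T ¬E.
                          branch 2.1.2.1.1.1.1 (add T E):
                            × closes — contains both E and ¬E.
                          branch 2.1.2.1.1.1.2 (add T ¬E):
                            T (¬C → B): β-rule — branch into F ¬C  //  T B.
                              branch 2.1.2.1.1.1.2.1 (add F ¬C):
                                ○ open, literals {A=true, C=true, E=false}.
                              branch 2.1.2.1.1.1.2.2 (add T B):
                                ○ open, literals {A=true, B=true, C=true, E=false}.
                      branch 2.1.2.1.1.2 (add T A):
                        T (E ∨ ¬E): β-rule — branch into T E  //  T ¬E.
                          branch 2.1.2.1.1.2.1 (add T E):
                            × closes — contains both E and ¬E.
                          branch 2.1.2.1.1.2.2 (add T ¬E):
                            T (¬C → B): β-rule — branch into F ¬C  //  T B.
                              branch 2.1.2.1.1.2.2.1 (add F ¬C):
                                ○ open, literals {A=true, C=true, E=false}.
                              branch 2.1.2.1.1.2.2.2 (add T B):
                                ○ open, literals {A=true, B=true, C=true, E=false}.
                  branch 2.1.2.1.2 (add F (E ∨ ¬E), F (¬C → B)):
                    F (E ∨ ¬E): α-rule — add F E, F ¬E.
                    × closes — contains both E and ¬E.
              branch 2.1.2.2 (add F (E → A), T ¬C):
                F (E → A): α-rule — add T E, F A.
                × closes — contains both E and ¬E.
      branch 2.2 (add F ¬¬A, F ((E ∨ ¬E) ↔ (¬C → B))):
        F ¬¬A: drop double negation, giving F A.
        F (C ∧ E): β-rule — branch into F C  //  F E.
          branch 2.2.1 (add F C):
            F ((E → A) ↔ ¬C): β-rule — branch into T (E → A), F ¬C  //  F (E → A), T ¬C.
              branch 2.2.1.1 (add T (E → A), F ¬C):
                × closes — contains both C and ¬C.
              branch 2.2.1.2 (add F (E → A), T ¬C):
                F (E → A): α-rule — add T E, F A.
                F ((E ∨ ¬E) ↔ (¬C → B)): β-rule — branch into T (E ∨ ¬E), F (¬C → B)  //  F (E ∨ ¬E), T (¬C → B).
                  branch 2.2.1.2.1 (add T (E ∨ ¬E), F (¬C → B)):
                    F (¬C → B): α-rule — add T ¬C, F B.
                    T (E ∨ ¬E): β-rule — branch into T E  //  T ¬E.
                      branch 2.2.1.2.1.1 (add T E):
                        ○ open, literals {A=false, B=false, C=false, E=true}.
                      branch 2.2.1.2.1.2 (add T ¬E):
                        × closes — contains both E and ¬E.
                  branch 2.2.1.2.2 (add F (E ∨ ¬E), T (¬C → B)):
                    F (E ∨ ¬E): α-rule — add F E, F ¬E.
                    × closes — contains both E and ¬E.
          branch 2.2.2 (add F E):
            F ((E → A) ↔ ¬C): β-rule — branch into T (E → A), F ¬C  //  F (E → A), T ¬C.
              branch 2.2.2.1 (add T (E → A), F ¬C):
                F ((E ∨ ¬E) ↔ (¬C → B)): β-rule — branch into T (E ∨ ¬E), F (¬C → B)  //  F (E ∨ ¬E), T (¬C → B).
                  branch 2.2.2.1.1 (add T (E ∨ ¬E), F (¬C → B)):
                    F (¬C → B): α-rule — add T ¬C, F B.
                    × closes — contains both C and ¬C.
                  branch 2.2.2.1.2 (add F (E ∨ ¬E), T (¬C → B)):
                    F (E ∨ ¬E): α-rule — add F E, F ¬E.
                    × closes — contains both E and ¬E.
              branch 2.2.2.2 (add F (E → A), T ¬C):
                F (E → A): α-rule — add T E, F A.
                × closes — contains both E and ¬E.
17 branches closed, 5 open.
Each open branch fixes some atoms; the unmentioned ones are free. Counting distinct full assignments: branch {A=true, C=true, E=false} (B, D) contributes 4 new; branch {A=true, B=true, C=true, E=false} (D) contributes 0 new; branch {A=true, C=true, E=false} (B, D) contributes 0 new; branch {A=true, B=true, C=true, E=false} (D) contributes 0 new; branch {A=false, B=false, C=false, E=true} (D) contributes 2 new. Total: 6.

6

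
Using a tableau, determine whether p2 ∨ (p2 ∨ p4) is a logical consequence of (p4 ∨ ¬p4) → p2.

Initial set: {((p4 ∨ ¬p4) → p2); ¬(p2 ∨ (p2 ∨ p4))}.
¬(p2 ∨ (p2 ∨ p4)): α-rule — add ¬p2, ¬(p2 ∨ p4).
¬(p2 ∨ p4): α-rule — add ¬p2, ¬p4.
((p4 ∨ ¬p4) → p2): β-rule — branch into ¬(p4 ∨ ¬p4)  //  p2.
  branch 1 (add ¬(p4 ∨ ¬p4)):
    ¬(p4 ∨ ¬p4): α-rule — add ¬p4, ¬¬p4.
    × closes — contains both p4 and ¬p4.
  branch 2 (add p2):
    × closes — contains both p2 and ¬p2.
All 2 branches close.
Every branch closed, so the premises entail the conclusion.

Yes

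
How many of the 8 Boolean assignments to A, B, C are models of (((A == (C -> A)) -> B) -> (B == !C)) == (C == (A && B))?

Initial set: {((((A == (C -> A)) -> B) -> (B == !C)) == (C == (A && B)))}.
((((A == (C -> A)) -> B) -> (B == !C)) == (C == (A && B))): β-rule — branch into (((A == (C -> A)) -> B) -> (B == !C)), (C == (A && B))  //  !(((A == (C -> A)) -> B) -> (B == !C)), !(C == (A && B)).
  branch 1 (add (((A == (C -> A)) -> B) -> (B == !C)), (C == (A && B))):
    (((A == (C -> A)) -> B) -> (B == !C)): β-rule — branch into !((A == (C -> A)) -> B)  //  (B == !C).
      branch 1.1 (add !((A == (C -> A)) -> B)):
        !((A == (C -> A)) -> B): α-rule — add (A == (C -> A)), !B.
        (C == (A && B)): β-rule — branch into C, (A && B)  //  !C, !(A && B).
          branch 1.1.1 (add C, (A && B)):
            (A && B): α-rule — add A, B.
            × closes — contains both B and !B.
          branch 1.1.2 (add !C, !(A && B)):
            (A == (C -> A)): β-rule — branch into A, (C -> A)  //  !A, !(C -> A).
              branch 1.1.2.1 (add A, (C -> A)):
                !(A && B): β-rule — branch into !A  //  !B.
                  branch 1.1.2.1.1 (add !A):
                    × closes — contains both A and !A.
                  branch 1.1.2.1.2 (add !B):
                    (C -> A): β-rule — branch into !C  //  A.
                      branch 1.1.2.1.2.1 (add !C):
                        ○ open, literals {A=true, B=false, C=false}.
                      branch 1.1.2.1.2.2 (add A):
                        ○ open, literals {A=true, B=false, C=false}.
              branch 1.1.2.2 (add !A, !(C -> A)):
                !(C -> A): α-rule — add C, !A.
                × closes — contains both C and !C.
      branch 1.2 (add (B == !C)):
        (C == (A && B)): β-rule — branch into C, (A && B)  //  !C, !(A && B).
          branch 1.2.1 (add C, (A && B)):
            (A && B): α-rule — add A, B.
            (B == !C): β-rule — branch into B, !C  //  !B, !!C.
              branch 1.2.1.1 (add B, !C):
                × closes — contains both C and !C.
              branch 1.2.1.2 (add !B, !!C):
                × closes — contains both B and !B.
          branch 1.2.2 (add !C, !(A && B)):
            (B == !C): β-rule — branch into B, !C  //  !B, !!C.
              branch 1.2.2.1 (add B, !C):
                !(A && B): β-rule — branch into !A  //  !B.
                  branch 1.2.2.1.1 (add !A):
                    ○ open, literals {A=false, B=true, C=false}.
                  branch 1.2.2.1.2 (add !B):
                    × closes — contains both B and !B.
              branch 1.2.2.2 (add !B, !!C):
                × closes — contains both C and !C.
  branch 2 (add !(((A == (C -> A)) -> B) -> (B == !C)), !(C == (A && B))):
    !(((A == (C -> A)) -> B) -> (B == !C)): α-rule — add ((A == (C -> A)) -> B), !(B == !C).
    !(C == (A && B)): β-rule — branch into C, !(A && B)  //  !C, (A && B).
      branch 2.1 (add C, !(A && B)):
        ((A == (C -> A)) -> B): β-rule — branch into !(A == (C -> A))  //  B.
          branch 2.1.1 (add !(A == (C -> A))):
            !(B == !C): β-rule — branch into B, !!C  //  !B, !C.
              branch 2.1.1.1 (add B, !!C):
                !(A && B): β-rule — branch into !A  //  !B.
                  branch 2.1.1.1.1 (add !A):
                    !(A == (C -> A)): β-rule — branch into A, !(C -> A)  //  !A, (C -> A).
                      branch 2.1.1.1.1.1 (add A, !(C -> A)):
                        × closes — contains both A and !A.
                      branch 2.1.1.1.1.2 (add !A, (C -> A)):
                        (C -> A): β-rule — branch into !C  //  A.
                          branch 2.1.1.1.1.2.1 (add !C):
                            × closes — contains both C and !C.
                          branch 2.1.1.1.1.2.2 (add A):
                            × closes — contains both A and !A.
                  branch 2.1.1.1.2 (add !B):
                    × closes — contains both B and !B.
              branch 2.1.1.2 (add !B, !C):
                × closes — contains both C and !C.
          branch 2.1.2 (add B):
            !(B == !C): β-rule — branch into B, !!C  //  !B, !C.
              branch 2.1.2.1 (add B, !!C):
                !(A && B): β-rule — branch into !A  //  !B.
                  branch 2.1.2.1.1 (add !A):
                    ○ open, literals {A=false, B=true, C=true}.
                  branch 2.1.2.1.2 (add !B):
                    × closes — contains both B and !B.
              branch 2.1.2.2 (add !B, !C):
                × closes — contains both B and !B.
      branch 2.2 (add !C, (A && B)):
        (A && B): α-rule — add A, B.
        ((A == (C -> A)) -> B): β-rule — branch into !(A == (C -> A))  //  B.
          branch 2.2.1 (add !(A == (C -> A))):
            !(B == !C): β-rule — branch into B, !!C  //  !B, !C.
              branch 2.2.1.1 (add B, !!C):
                × closes — contains both C and !C.
              branch 2.2.1.2 (add !B, !C):
                × closes — contains both B and !B.
          branch 2.2.2 (add B):
            !(B == !C): β-rule — branch into B, !!C  //  !B, !C.
              branch 2.2.2.1 (add B, !!C):
                × closes — contains both C and !C.
              branch 2.2.2.2 (add !B, !C):
                × closes — contains both B and !B.
18 branches closed, 4 open.
Each open branch fixes some atoms; the unmentioned ones are free. Counting distinct full assignments: branch {A=true, B=false, C=false} (none free) contributes 1 new; branch {A=true, B=false, C=false} (none free) contributes 0 new; branch {A=false, B=true, C=false} (none free) contributes 1 new; branch {A=false, B=true, C=true} (none free) contributes 1 new. Total: 3.

3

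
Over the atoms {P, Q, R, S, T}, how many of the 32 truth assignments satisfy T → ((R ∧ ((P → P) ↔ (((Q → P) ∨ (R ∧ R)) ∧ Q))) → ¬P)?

30

Initial set: {T (T → ((R ∧ ((P → P) ↔ (((Q → P) ∨ (R ∧ R)) ∧ Q))) → ¬P))}.
T (T → ((R ∧ ((P → P) ↔ (((Q → P) ∨ (R ∧ R)) ∧ Q))) → ¬P)): β-rule — branch into F T  //  T ((R ∧ ((P → P) ↔ (((Q → P) ∨ (R ∧ R)) ∧ Q))) → ¬P).
  branch 1 (add F T):
    ○ open, literals {T=false}.
  branch 2 (add T ((R ∧ ((P → P) ↔ (((Q → P) ∨ (R ∧ R)) ∧ Q))) → ¬P)):
    T ((R ∧ ((P → P) ↔ (((Q → P) ∨ (R ∧ R)) ∧ Q))) → ¬P): β-rule — branch into F (R ∧ ((P → P) ↔ (((Q → P) ∨ (R ∧ R)) ∧ Q)))  //  T ¬P.
      branch 2.1 (add F (R ∧ ((P → P) ↔ (((Q → P) ∨ (R ∧ R)) ∧ Q)))):
        F (R ∧ ((P → P) ↔ (((Q → P) ∨ (R ∧ R)) ∧ Q))): β-rule — branch into F R  //  F ((P → P) ↔ (((Q → P) ∨ (R ∧ R)) ∧ Q)).
          branch 2.1.1 (add F R):
            ○ open, literals {R=false}.
          branch 2.1.2 (add F ((P → P) ↔ (((Q → P) ∨ (R ∧ R)) ∧ Q))):
            F ((P → P) ↔ (((Q → P) ∨ (R ∧ R)) ∧ Q)): β-rule — branch into T (P → P), F (((Q → P) ∨ (R ∧ R)) ∧ Q)  //  F (P → P), T (((Q → P) ∨ (R ∧ R)) ∧ Q).
              branch 2.1.2.1 (add T (P → P), F (((Q → P) ∨ (R ∧ R)) ∧ Q)):
                T (P → P): β-rule — branch into F P  //  T P.
                  branch 2.1.2.1.1 (add F P):
                    F (((Q → P) ∨ (R ∧ R)) ∧ Q): β-rule — branch into F ((Q → P) ∨ (R ∧ R))  //  F Q.
                      branch 2.1.2.1.1.1 (add F ((Q → P) ∨ (R ∧ R))):
                        F ((Q → P) ∨ (R ∧ R)): α-rule — add F (Q → P), F (R ∧ R).
                        F (Q → P): α-rule — add T Q, F P.
                        F (R ∧ R): β-rule — branch into F R  //  F R.
                          branch 2.1.2.1.1.1.1 (add F R):
                            ○ open, literals {P=false, Q=true, R=false}.
                          branch 2.1.2.1.1.1.2 (add F R):
                            ○ open, literals {P=false, Q=true, R=false}.
                      branch 2.1.2.1.1.2 (add F Q):
                        ○ open, literals {P=false, Q=false}.
                  branch 2.1.2.1.2 (add T P):
                    F (((Q → P) ∨ (R ∧ R)) ∧ Q): β-rule — branch into F ((Q → P) ∨ (R ∧ R))  //  F Q.
                      branch 2.1.2.1.2.1 (add F ((Q → P) ∨ (R ∧ R))):
                        F ((Q → P) ∨ (R ∧ R)): α-rule — add F (Q → P), F (R ∧ R).
                        F (Q → P): α-rule — add T Q, F P.
                        × closes — contains both P and ¬P.
                      branch 2.1.2.1.2.2 (add F Q):
                        ○ open, literals {P=true, Q=false}.
              branch 2.1.2.2 (add F (P → P), T (((Q → P) ∨ (R ∧ R)) ∧ Q)):
                F (P → P): α-rule — add T P, F P.
                × closes — contains both P and ¬P.
      branch 2.2 (add T ¬P):
        ○ open, literals {P=false}.
2 branches closed, 7 open.
Each open branch fixes some atoms; the unmentioned ones are free. Counting distinct full assignments: branch {T=false} (P, Q, R, S) contributes 16 new; branch {R=false} (P, Q, S, T) contributes 8 new; branch {P=false, Q=true, R=false} (S, T) contributes 0 new; branch {P=false, Q=true, R=false} (S, T) contributes 0 new; branch {P=false, Q=false} (R, S, T) contributes 2 new; branch {P=true, Q=false} (R, S, T) contributes 2 new; branch {P=false} (Q, R, S, T) contributes 2 new. Total: 30.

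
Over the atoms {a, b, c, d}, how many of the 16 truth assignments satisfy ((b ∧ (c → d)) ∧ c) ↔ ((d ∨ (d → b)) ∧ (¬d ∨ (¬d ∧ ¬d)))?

6

Initial set: {(((b ∧ (c → d)) ∧ c) ↔ ((d ∨ (d → b)) ∧ (¬d ∨ (¬d ∧ ¬d))))}.
(((b ∧ (c → d)) ∧ c) ↔ ((d ∨ (d → b)) ∧ (¬d ∨ (¬d ∧ ¬d)))): β-rule — branch into ((b ∧ (c → d)) ∧ c), ((d ∨ (d → b)) ∧ (¬d ∨ (¬d ∧ ¬d)))  //  ¬((b ∧ (c → d)) ∧ c), ¬((d ∨ (d → b)) ∧ (¬d ∨ (¬d ∧ ¬d))).
  branch 1 (add ((b ∧ (c → d)) ∧ c), ((d ∨ (d → b)) ∧ (¬d ∨ (¬d ∧ ¬d)))):
    ((b ∧ (c → d)) ∧ c): α-rule — add (b ∧ (c → d)), c.
    ((d ∨ (d → b)) ∧ (¬d ∨ (¬d ∧ ¬d))): α-rule — add (d ∨ (d → b)), (¬d ∨ (¬d ∧ ¬d)).
    (b ∧ (c → d)): α-rule — add b, (c → d).
    (d ∨ (d → b)): β-rule — branch into d  //  (d → b).
      branch 1.1 (add d):
        (¬d ∨ (¬d ∧ ¬d)): β-rule — branch into ¬d  //  (¬d ∧ ¬d).
          branch 1.1.1 (add ¬d):
            × closes — contains both d and ¬d.
          branch 1.1.2 (add (¬d ∧ ¬d)):
            (¬d ∧ ¬d): α-rule — add ¬d, ¬d.
            × closes — contains both d and ¬d.
      branch 1.2 (add (d → b)):
        (¬d ∨ (¬d ∧ ¬d)): β-rule — branch into ¬d  //  (¬d ∧ ¬d).
          branch 1.2.1 (add ¬d):
            (c → d): β-rule — branch into ¬c  //  d.
              branch 1.2.1.1 (add ¬c):
                × closes — contains both c and ¬c.
              branch 1.2.1.2 (add d):
                × closes — contains both d and ¬d.
          branch 1.2.2 (add (¬d ∧ ¬d)):
            (¬d ∧ ¬d): α-rule — add ¬d, ¬d.
            (c → d): β-rule — branch into ¬c  //  d.
              branch 1.2.2.1 (add ¬c):
                × closes — contains both c and ¬c.
              branch 1.2.2.2 (add d):
                × closes — contains both d and ¬d.
  branch 2 (add ¬((b ∧ (c → d)) ∧ c), ¬((d ∨ (d → b)) ∧ (¬d ∨ (¬d ∧ ¬d)))):
    ¬((b ∧ (c → d)) ∧ c): β-rule — branch into ¬(b ∧ (c → d))  //  ¬c.
      branch 2.1 (add ¬(b ∧ (c → d))):
        ¬((d ∨ (d → b)) ∧ (¬d ∨ (¬d ∧ ¬d))): β-rule — branch into ¬(d ∨ (d → b))  //  ¬(¬d ∨ (¬d ∧ ¬d)).
          branch 2.1.1 (add ¬(d ∨ (d → b))):
            ¬(d ∨ (d → b)): α-rule — add ¬d, ¬(d → b).
            ¬(d → b): α-rule — add d, ¬b.
            × closes — contains both d and ¬d.
          branch 2.1.2 (add ¬(¬d ∨ (¬d ∧ ¬d))):
            ¬(¬d ∨ (¬d ∧ ¬d)): α-rule — add ¬¬d, ¬(¬d ∧ ¬d).
            ¬(b ∧ (c → d)): β-rule — branch into ¬b  //  ¬(c → d).
              branch 2.1.2.1 (add ¬b):
                ¬(¬d ∧ ¬d): β-rule — branch into ¬¬d  //  ¬¬d.
                  branch 2.1.2.1.1 (add ¬¬d):
                    ○ open, literals {b=false, d=true}.
                  branch 2.1.2.1.2 (add ¬¬d):
                    ○ open, literals {b=false, d=true}.
              branch 2.1.2.2 (add ¬(c → d)):
                ¬(c → d): α-rule — add c, ¬d.
                × closes — contains both d and ¬d.
      branch 2.2 (add ¬c):
        ¬((d ∨ (d → b)) ∧ (¬d ∨ (¬d ∧ ¬d))): β-rule — branch into ¬(d ∨ (d → b))  //  ¬(¬d ∨ (¬d ∧ ¬d)).
          branch 2.2.1 (add ¬(d ∨ (d → b))):
            ¬(d ∨ (d → b)): α-rule — add ¬d, ¬(d → b).
            ¬(d → b): α-rule — add d, ¬b.
            × closes — contains both d and ¬d.
          branch 2.2.2 (add ¬(¬d ∨ (¬d ∧ ¬d))):
            ¬(¬d ∨ (¬d ∧ ¬d)): α-rule — add ¬¬d, ¬(¬d ∧ ¬d).
            ¬(¬d ∧ ¬d): β-rule — branch into ¬¬d  //  ¬¬d.
              branch 2.2.2.1 (add ¬¬d):
                ○ open, literals {c=false, d=true}.
              branch 2.2.2.2 (add ¬¬d):
                ○ open, literals {c=false, d=true}.
9 branches closed, 4 open.
Each open branch fixes some atoms; the unmentioned ones are free. Counting distinct full assignments: branch {b=false, d=true} (a, c) contributes 4 new; branch {b=false, d=true} (a, c) contributes 0 new; branch {c=false, d=true} (a, b) contributes 2 new; branch {c=false, d=true} (a, b) contributes 0 new. Total: 6.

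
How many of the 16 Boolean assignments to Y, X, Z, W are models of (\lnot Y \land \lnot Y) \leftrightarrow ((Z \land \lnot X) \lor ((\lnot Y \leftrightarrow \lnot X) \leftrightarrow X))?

Initial set: {((\lnot Y \land \lnot Y) \leftrightarrow ((Z \land \lnot X) \lor ((\lnot Y \leftrightarrow \lnot X) \leftrightarrow X)))}.
((\lnot Y \land \lnot Y) \leftrightarrow ((Z \land \lnot X) \lor ((\lnot Y \leftrightarrow \lnot X) \leftrightarrow X))): β-rule — branch into (\lnot Y \land \lnot Y), ((Z \land \lnot X) \lor ((\lnot Y \leftrightarrow \lnot X) \leftrightarrow X))  //  \lnot (\lnot Y \land \lnot Y), \lnot ((Z \land \lnot X) \lor ((\lnot Y \leftrightarrow \lnot X) \leftrightarrow X)).
  branch 1 (add (\lnot Y \land \lnot Y), ((Z \land \lnot X) \lor ((\lnot Y \leftrightarrow \lnot X) \leftrightarrow X))):
    (\lnot Y \land \lnot Y): α-rule — add \lnot Y, \lnot Y.
    ((Z \land \lnot X) \lor ((\lnot Y \leftrightarrow \lnot X) \leftrightarrow X)): β-rule — branch into (Z \land \lnot X)  //  ((\lnot Y \leftrightarrow \lnot X) \leftrightarrow X).
      branch 1.1 (add (Z \land \lnot X)):
        (Z \land \lnot X): α-rule — add Z, \lnot X.
        ○ open, literals {X=false, Y=false, Z=true}.
      branch 1.2 (add ((\lnot Y \leftrightarrow \lnot X) \leftrightarrow X)):
        ((\lnot Y \leftrightarrow \lnot X) \leftrightarrow X): β-rule — branch into (\lnot Y \leftrightarrow \lnot X), X  //  \lnot (\lnot Y \leftrightarrow \lnot X), \lnot X.
          branch 1.2.1 (add (\lnot Y \leftrightarrow \lnot X), X):
            (\lnot Y \leftrightarrow \lnot X): β-rule — branch into \lnot Y, \lnot X  //  \lnot \lnot Y, \lnot \lnot X.
              branch 1.2.1.1 (add \lnot Y, \lnot X):
                × closes — contains both X and \lnot X.
              branch 1.2.1.2 (add \lnot \lnot Y, \lnot \lnot X):
                × closes — contains both Y and \lnot Y.
          branch 1.2.2 (add \lnot (\lnot Y \leftrightarrow \lnot X), \lnot X):
            \lnot (\lnot Y \leftrightarrow \lnot X): β-rule — branch into \lnot Y, \lnot \lnot X  //  \lnot \lnot Y, \lnot X.
              branch 1.2.2.1 (add \lnot Y, \lnot \lnot X):
                × closes — contains both X and \lnot X.
              branch 1.2.2.2 (add \lnot \lnot Y, \lnot X):
                × closes — contains both Y and \lnot Y.
  branch 2 (add \lnot (\lnot Y \land \lnot Y), \lnot ((Z \land \lnot X) \lor ((\lnot Y \leftrightarrow \lnot X) \leftrightarrow X))):
    \lnot ((Z \land \lnot X) \lor ((\lnot Y \leftrightarrow \lnot X) \leftrightarrow X)): α-rule — add \lnot (Z \land \lnot X), \lnot ((\lnot Y \leftrightarrow \lnot X) \leftrightarrow X).
    \lnot (\lnot Y \land \lnot Y): β-rule — branch into \lnot \lnot Y  //  \lnot \lnot Y.
      branch 2.1 (add \lnot \lnot Y):
        \lnot (Z \land \lnot X): β-rule — branch into \lnot Z  //  \lnot \lnot X.
          branch 2.1.1 (add \lnot Z):
            \lnot ((\lnot Y \leftrightarrow \lnot X) \leftrightarrow X): β-rule — branch into (\lnot Y \leftrightarrow \lnot X), \lnot X  //  \lnot (\lnot Y \leftrightarrow \lnot X), X.
              branch 2.1.1.1 (add (\lnot Y \leftrightarrow \lnot X), \lnot X):
                (\lnot Y \leftrightarrow \lnot X): β-rule — branch into \lnot Y, \lnot X  //  \lnot \lnot Y, \lnot \lnot X.
                  branch 2.1.1.1.1 (add \lnot Y, \lnot X):
                    × closes — contains both Y and \lnot Y.
                  branch 2.1.1.1.2 (add \lnot \lnot Y, \lnot \lnot X):
                    × closes — contains both X and \lnot X.
              branch 2.1.1.2 (add \lnot (\lnot Y \leftrightarrow \lnot X), X):
                \lnot (\lnot Y \leftrightarrow \lnot X): β-rule — branch into \lnot Y, \lnot \lnot X  //  \lnot \lnot Y, \lnot X.
                  branch 2.1.1.2.1 (add \lnot Y, \lnot \lnot X):
                    × closes — contains both Y and \lnot Y.
                  branch 2.1.1.2.2 (add \lnot \lnot Y, \lnot X):
                    × closes — contains both X and \lnot X.
          branch 2.1.2 (add \lnot \lnot X):
            \lnot ((\lnot Y \leftrightarrow \lnot X) \leftrightarrow X): β-rule — branch into (\lnot Y \leftrightarrow \lnot X), \lnot X  //  \lnot (\lnot Y \leftrightarrow \lnot X), X.
              branch 2.1.2.1 (add (\lnot Y \leftrightarrow \lnot X), \lnot X):
                × closes — contains both X and \lnot X.
              branch 2.1.2.2 (add \lnot (\lnot Y \leftrightarrow \lnot X), X):
                \lnot (\lnot Y \leftrightarrow \lnot X): β-rule — branch into \lnot Y, \lnot \lnot X  //  \lnot \lnot Y, \lnot X.
                  branch 2.1.2.2.1 (add \lnot Y, \lnot \lnot X):
                    × closes — contains both Y and \lnot Y.
                  branch 2.1.2.2.2 (add \lnot \lnot Y, \lnot X):
                    × closes — contains both X and \lnot X.
      branch 2.2 (add \lnot \lnot Y):
        \lnot (Z \land \lnot X): β-rule — branch into \lnot Z  //  \lnot \lnot X.
          branch 2.2.1 (add \lnot Z):
            \lnot ((\lnot Y \leftrightarrow \lnot X) \leftrightarrow X): β-rule — branch into (\lnot Y \leftrightarrow \lnot X), \lnot X  //  \lnot (\lnot Y \leftrightarrow \lnot X), X.
              branch 2.2.1.1 (add (\lnot Y \leftrightarrow \lnot X), \lnot X):
                (\lnot Y \leftrightarrow \lnot X): β-rule — branch into \lnot Y, \lnot X  //  \lnot \lnot Y, \lnot \lnot X.
                  branch 2.2.1.1.1 (add \lnot Y, \lnot X):
                    × closes — contains both Y and \lnot Y.
                  branch 2.2.1.1.2 (add \lnot \lnot Y, \lnot \lnot X):
                    × closes — contains both X and \lnot X.
              branch 2.2.1.2 (add \lnot (\lnot Y \leftrightarrow \lnot X), X):
                \lnot (\lnot Y \leftrightarrow \lnot X): β-rule — branch into \lnot Y, \lnot \lnot X  //  \lnot \lnot Y, \lnot X.
                  branch 2.2.1.2.1 (add \lnot Y, \lnot \lnot X):
                    × closes — contains both Y and \lnot Y.
                  branch 2.2.1.2.2 (add \lnot \lnot Y, \lnot X):
                    × closes — contains both X and \lnot X.
          branch 2.2.2 (add \lnot \lnot X):
            \lnot ((\lnot Y \leftrightarrow \lnot X) \leftrightarrow X): β-rule — branch into (\lnot Y \leftrightarrow \lnot X), \lnot X  //  \lnot (\lnot Y \leftrightarrow \lnot X), X.
              branch 2.2.2.1 (add (\lnot Y \leftrightarrow \lnot X), \lnot X):
                × closes — contains both X and \lnot X.
              branch 2.2.2.2 (add \lnot (\lnot Y \leftrightarrow \lnot X), X):
                \lnot (\lnot Y \leftrightarrow \lnot X): β-rule — branch into \lnot Y, \lnot \lnot X  //  \lnot \lnot Y, \lnot X.
                  branch 2.2.2.2.1 (add \lnot Y, \lnot \lnot X):
                    × closes — contains both Y and \lnot Y.
                  branch 2.2.2.2.2 (add \lnot \lnot Y, \lnot X):
                    × closes — contains both X and \lnot X.
18 branches closed, 1 open.
Each open branch fixes some atoms; the unmentioned ones are free. Counting distinct full assignments: branch {X=false, Y=false, Z=true} (W) contributes 2 new. Total: 2.

2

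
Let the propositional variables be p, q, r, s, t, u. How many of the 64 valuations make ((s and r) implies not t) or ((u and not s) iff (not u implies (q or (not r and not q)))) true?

Initial set: {(((s and r) implies not t) or ((u and not s) iff (not u implies (q or (not r and not q)))))}.
(((s and r) implies not t) or ((u and not s) iff (not u implies (q or (not r and not q))))): β-rule — branch into ((s and r) implies not t)  //  ((u and not s) iff (not u implies (q or (not r and not q)))).
  branch 1 (add ((s and r) implies not t)):
    ((s and r) implies not t): β-rule — branch into not (s and r)  //  not t.
      branch 1.1 (add not (s and r)):
        not (s and r): β-rule — branch into not s  //  not r.
          branch 1.1.1 (add not s):
            ○ open, literals {s=F}.
          branch 1.1.2 (add not r):
            ○ open, literals {r=F}.
      branch 1.2 (add not t):
        ○ open, literals {t=F}.
  branch 2 (add ((u and not s) iff (not u implies (q or (not r and not q))))):
    ((u and not s) iff (not u implies (q or (not r and not q)))): β-rule — branch into (u and not s), (not u implies (q or (not r and not q)))  //  not (u and not s), not (not u implies (q or (not r and not q))).
      branch 2.1 (add (u and not s), (not u implies (q or (not r and not q)))):
        (u and not s): α-rule — add u, not s.
        (not u implies (q or (not r and not q))): β-rule — branch into not not u  //  (q or (not r and not q)).
          branch 2.1.1 (add not not u):
            ○ open, literals {s=F, u=T}.
          branch 2.1.2 (add (q or (not r and not q))):
            (q or (not r and not q)): β-rule — branch into q  //  (not r and not q).
              branch 2.1.2.1 (add q):
                ○ open, literals {q=T, s=F, u=T}.
              branch 2.1.2.2 (add (not r and not q)):
                (not r and not q): α-rule — add not r, not q.
                ○ open, literals {q=F, r=F, s=F, u=T}.
      branch 2.2 (add not (u and not s), not (not u implies (q or (not r and not q)))):
        not (not u implies (q or (not r and not q))): α-rule — add not u, not (q or (not r and not q)).
        not (q or (not r and not q)): α-rule — add not q, not (not r and not q).
        not (u and not s): β-rule — branch into not u  //  not not s.
          branch 2.2.1 (add not u):
            not (not r and not q): β-rule — branch into not not r  //  not not q.
              branch 2.2.1.1 (add not not r):
                ○ open, literals {q=F, r=T, u=F}.
              branch 2.2.1.2 (add not not q):
                × closes — contains both q and not q.
          branch 2.2.2 (add not not s):
            not (not r and not q): β-rule — branch into not not r  //  not not q.
              branch 2.2.2.1 (add not not r):
                ○ open, literals {q=F, r=T, s=T, u=F}.
              branch 2.2.2.2 (add not not q):
                × closes — contains both q and not q.
2 branches closed, 8 open.
Each open branch fixes some atoms; the unmentioned ones are free. Counting distinct full assignments: branch {s=F} (p, q, r, t, u) contributes 32 new; branch {r=F} (p, q, s, t, u) contributes 16 new; branch {t=F} (p, q, r, s, u) contributes 8 new; branch {s=F, u=T} (p, q, r, t) contributes 0 new; branch {q=T, s=F, u=T} (p, r, t) contributes 0 new; branch {q=F, r=F, s=F, u=T} (p, t) contributes 0 new; branch {q=F, r=T, u=F} (p, s, t) contributes 2 new; branch {q=F, r=T, s=T, u=F} (p, t) contributes 0 new. Total: 58.

58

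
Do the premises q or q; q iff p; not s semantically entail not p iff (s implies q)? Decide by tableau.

No

Initial set: {(q or q); (q iff p); not s; not (not p iff (s implies q))}.
(q or q): β-rule — branch into q  //  q.
  branch 1 (add q):
    (q iff p): β-rule — branch into q, p  //  not q, not p.
      branch 1.1 (add q, p):
        not (not p iff (s implies q)): β-rule — branch into not p, not (s implies q)  //  not not p, (s implies q).
          branch 1.1.1 (add not p, not (s implies q)):
            × closes — contains both p and not p.
          branch 1.1.2 (add not not p, (s implies q)):
            (s implies q): β-rule — branch into not s  //  q.
              branch 1.1.2.1 (add not s):
                ○ open, literals {p=true, q=true, s=false}.
              branch 1.1.2.2 (add q):
                ○ open, literals {p=true, q=true, s=false}.
      branch 1.2 (add not q, not p):
        × closes — contains both q and not q.
  branch 2 (add q):
    (q iff p): β-rule — branch into q, p  //  not q, not p.
      branch 2.1 (add q, p):
        not (not p iff (s implies q)): β-rule — branch into not p, not (s implies q)  //  not not p, (s implies q).
          branch 2.1.1 (add not p, not (s implies q)):
            × closes — contains both p and not p.
          branch 2.1.2 (add not not p, (s implies q)):
            (s implies q): β-rule — branch into not s  //  q.
              branch 2.1.2.1 (add not s):
                ○ open, literals {p=true, q=true, s=false}.
              branch 2.1.2.2 (add q):
                ○ open, literals {p=true, q=true, s=false}.
      branch 2.2 (add not q, not p):
        × closes — contains both q and not q.
4 branches closed, 4 open.
An open branch gives a countermodel: p=true, q=true, s=false (unmentioned atoms arbitrary); the premises hold there but the conclusion fails.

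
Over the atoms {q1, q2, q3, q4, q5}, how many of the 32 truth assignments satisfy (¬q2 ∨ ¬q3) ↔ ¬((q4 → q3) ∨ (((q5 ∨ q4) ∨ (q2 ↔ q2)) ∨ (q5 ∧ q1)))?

Initial set: {T ((¬q2 ∨ ¬q3) ↔ ¬((q4 → q3) ∨ (((q5 ∨ q4) ∨ (q2 ↔ q2)) ∨ (q5 ∧ q1))))}.
T ((¬q2 ∨ ¬q3) ↔ ¬((q4 → q3) ∨ (((q5 ∨ q4) ∨ (q2 ↔ q2)) ∨ (q5 ∧ q1)))): β-rule — branch into T (¬q2 ∨ ¬q3), T ¬((q4 → q3) ∨ (((q5 ∨ q4) ∨ (q2 ↔ q2)) ∨ (q5 ∧ q1)))  //  F (¬q2 ∨ ¬q3), F ¬((q4 → q3) ∨ (((q5 ∨ q4) ∨ (q2 ↔ q2)) ∨ (q5 ∧ q1))).
  branch 1 (add T (¬q2 ∨ ¬q3), T ¬((q4 → q3) ∨ (((q5 ∨ q4) ∨ (q2 ↔ q2)) ∨ (q5 ∧ q1)))):
    T ¬((q4 → q3) ∨ (((q5 ∨ q4) ∨ (q2 ↔ q2)) ∨ (q5 ∧ q1))): α-rule — add F (q4 → q3), F (((q5 ∨ q4) ∨ (q2 ↔ q2)) ∨ (q5 ∧ q1)).
    F (q4 → q3): α-rule — add T q4, F q3.
    F (((q5 ∨ q4) ∨ (q2 ↔ q2)) ∨ (q5 ∧ q1)): α-rule — add F ((q5 ∨ q4) ∨ (q2 ↔ q2)), F (q5 ∧ q1).
    F ((q5 ∨ q4) ∨ (q2 ↔ q2)): α-rule — add F (q5 ∨ q4), F (q2 ↔ q2).
    F (q5 ∨ q4): α-rule — add F q5, F q4.
    × closes — contains both q4 and ¬q4.
  branch 2 (add F (¬q2 ∨ ¬q3), F ¬((q4 → q3) ∨ (((q5 ∨ q4) ∨ (q2 ↔ q2)) ∨ (q5 ∧ q1)))):
    F (¬q2 ∨ ¬q3): α-rule — add F ¬q2, F ¬q3.
    F ¬((q4 → q3) ∨ (((q5 ∨ q4) ∨ (q2 ↔ q2)) ∨ (q5 ∧ q1))): β-rule — branch into T (q4 → q3)  //  T (((q5 ∨ q4) ∨ (q2 ↔ q2)) ∨ (q5 ∧ q1)).
      branch 2.1 (add T (q4 → q3)):
        T (q4 → q3): β-rule — branch into F q4  //  T q3.
          branch 2.1.1 (add F q4):
            ○ open, literals {q2=true, q3=true, q4=false}.
          branch 2.1.2 (add T q3):
            ○ open, literals {q2=true, q3=true}.
      branch 2.2 (add T (((q5 ∨ q4) ∨ (q2 ↔ q2)) ∨ (q5 ∧ q1))):
        T (((q5 ∨ q4) ∨ (q2 ↔ q2)) ∨ (q5 ∧ q1)): β-rule — branch into T ((q5 ∨ q4) ∨ (q2 ↔ q2))  //  T (q5 ∧ q1).
          branch 2.2.1 (add T ((q5 ∨ q4) ∨ (q2 ↔ q2))):
            T ((q5 ∨ q4) ∨ (q2 ↔ q2)): β-rule — branch into T (q5 ∨ q4)  //  T (q2 ↔ q2).
              branch 2.2.1.1 (add T (q5 ∨ q4)):
                T (q5 ∨ q4): β-rule — branch into T q5  //  T q4.
                  branch 2.2.1.1.1 (add T q5):
                    ○ open, literals {q2=true, q3=true, q5=true}.
                  branch 2.2.1.1.2 (add T q4):
                    ○ open, literals {q2=true, q3=true, q4=true}.
              branch 2.2.1.2 (add T (q2 ↔ q2)):
                T (q2 ↔ q2): β-rule — branch into T q2, T q2  //  F q2, F q2.
                  branch 2.2.1.2.1 (add T q2, T q2):
                    ○ open, literals {q2=true, q3=true}.
                  branch 2.2.1.2.2 (add F q2, F q2):
                    × closes — contains both q2 and ¬q2.
          branch 2.2.2 (add T (q5 ∧ q1)):
            T (q5 ∧ q1): α-rule — add T q5, T q1.
            ○ open, literals {q1=true, q2=true, q3=true, q5=true}.
2 branches closed, 6 open.
Each open branch fixes some atoms; the unmentioned ones are free. Counting distinct full assignments: branch {q2=true, q3=true, q4=false} (q1, q5) contributes 4 new; branch {q2=true, q3=true} (q1, q4, q5) contributes 4 new; branch {q2=true, q3=true, q5=true} (q1, q4) contributes 0 new; branch {q2=true, q3=true, q4=true} (q1, q5) contributes 0 new; branch {q2=true, q3=true} (q1, q4, q5) contributes 0 new; branch {q1=true, q2=true, q3=true, q5=true} (q4) contributes 0 new. Total: 8.

8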